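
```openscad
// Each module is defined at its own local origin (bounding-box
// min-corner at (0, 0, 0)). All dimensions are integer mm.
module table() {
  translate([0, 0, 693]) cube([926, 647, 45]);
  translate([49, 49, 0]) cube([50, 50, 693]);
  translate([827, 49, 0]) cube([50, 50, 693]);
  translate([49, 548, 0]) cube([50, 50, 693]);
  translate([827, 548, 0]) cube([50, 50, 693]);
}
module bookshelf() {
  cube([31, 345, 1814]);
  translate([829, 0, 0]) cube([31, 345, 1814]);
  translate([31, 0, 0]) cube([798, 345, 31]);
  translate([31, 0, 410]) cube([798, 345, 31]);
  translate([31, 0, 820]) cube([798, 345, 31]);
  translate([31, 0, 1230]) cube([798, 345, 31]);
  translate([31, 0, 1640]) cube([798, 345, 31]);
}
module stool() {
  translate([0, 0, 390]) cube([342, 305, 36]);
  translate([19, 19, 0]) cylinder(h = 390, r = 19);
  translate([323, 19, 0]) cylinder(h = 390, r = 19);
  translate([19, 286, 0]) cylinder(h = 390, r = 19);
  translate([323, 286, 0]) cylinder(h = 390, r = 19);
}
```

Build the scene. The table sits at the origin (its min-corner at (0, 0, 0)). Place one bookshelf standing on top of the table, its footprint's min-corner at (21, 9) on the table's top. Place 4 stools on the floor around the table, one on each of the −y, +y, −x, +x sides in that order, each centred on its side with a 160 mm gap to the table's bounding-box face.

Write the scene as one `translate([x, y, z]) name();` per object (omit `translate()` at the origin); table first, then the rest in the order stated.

table();
translate([21, 9, 738]) bookshelf();
translate([292, -465, 0]) stool();
translate([292, 807, 0]) stool();
translate([-502, 171, 0]) stool();
translate([1086, 171, 0]) stool();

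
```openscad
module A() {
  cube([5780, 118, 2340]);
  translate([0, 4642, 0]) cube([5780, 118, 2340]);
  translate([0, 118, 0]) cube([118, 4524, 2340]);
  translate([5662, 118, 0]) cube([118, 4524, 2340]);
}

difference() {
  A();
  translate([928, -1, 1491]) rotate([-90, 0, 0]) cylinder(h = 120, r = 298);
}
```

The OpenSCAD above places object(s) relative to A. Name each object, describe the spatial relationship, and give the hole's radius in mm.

The subtracted cylinder has r = 298 mm.

A is a house frame. The house frame has a circular hole through its front wall. The hole's radius is 298 mm.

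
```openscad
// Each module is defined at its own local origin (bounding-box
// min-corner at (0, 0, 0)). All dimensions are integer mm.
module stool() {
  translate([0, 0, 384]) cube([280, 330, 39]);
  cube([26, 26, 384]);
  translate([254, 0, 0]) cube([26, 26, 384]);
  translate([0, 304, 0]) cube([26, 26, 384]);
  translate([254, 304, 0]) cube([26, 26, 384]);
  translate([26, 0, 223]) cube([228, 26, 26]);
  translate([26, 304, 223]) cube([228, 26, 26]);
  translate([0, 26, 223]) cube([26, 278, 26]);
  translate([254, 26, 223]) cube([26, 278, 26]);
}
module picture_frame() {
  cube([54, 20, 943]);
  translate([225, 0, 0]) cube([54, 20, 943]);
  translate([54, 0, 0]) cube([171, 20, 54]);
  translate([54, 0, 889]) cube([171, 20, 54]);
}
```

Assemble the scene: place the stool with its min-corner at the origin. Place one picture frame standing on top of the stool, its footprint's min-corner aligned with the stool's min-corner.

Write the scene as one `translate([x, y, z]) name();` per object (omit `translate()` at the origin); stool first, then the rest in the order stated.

stool();
translate([0, 0, 423]) picture_frame();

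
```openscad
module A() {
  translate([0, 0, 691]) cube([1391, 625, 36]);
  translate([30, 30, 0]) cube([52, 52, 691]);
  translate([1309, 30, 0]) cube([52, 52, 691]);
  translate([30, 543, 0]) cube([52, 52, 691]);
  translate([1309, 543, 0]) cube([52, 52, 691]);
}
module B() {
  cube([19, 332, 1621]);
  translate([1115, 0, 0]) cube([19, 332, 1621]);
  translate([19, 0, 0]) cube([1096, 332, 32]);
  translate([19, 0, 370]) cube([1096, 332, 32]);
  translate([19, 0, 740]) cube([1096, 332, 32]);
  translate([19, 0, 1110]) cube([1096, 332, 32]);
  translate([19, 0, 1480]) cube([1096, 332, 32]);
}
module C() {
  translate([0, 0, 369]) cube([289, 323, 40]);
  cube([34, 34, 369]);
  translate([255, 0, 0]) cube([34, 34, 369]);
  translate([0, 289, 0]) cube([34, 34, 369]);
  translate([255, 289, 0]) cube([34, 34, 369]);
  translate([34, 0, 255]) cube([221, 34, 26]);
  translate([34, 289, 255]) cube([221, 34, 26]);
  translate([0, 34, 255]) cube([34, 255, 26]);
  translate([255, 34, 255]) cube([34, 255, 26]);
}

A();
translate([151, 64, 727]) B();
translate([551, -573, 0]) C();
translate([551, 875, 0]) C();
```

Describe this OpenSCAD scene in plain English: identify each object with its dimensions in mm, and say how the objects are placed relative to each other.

A is a table with a 1391×625 mm rectangular top, 36 mm thick, top surface at z = 727 mm, supported by four 52×52 mm square legs, each inset 30 mm from the nearest pair of top edges, running from the floor.

B is a bookshelf 1134 mm wide overall, 332 mm deep and 1621 mm tall. The two sides are 19 mm thick vertical panels. 5 horizontal shelves of 32 mm thickness span between the inner faces of the sides; the lowest shelf sits on the floor and shelves are stacked with a clear vertical gap of 338 mm between each pair.

C is a four-legged stool. The seat is a 289×323×40 mm slab whose top surface is at z = 409 mm; four square legs, each 34×34 mm in cross-section, run from the floor (z = 0) to the underside of the seat, each flush with a corner of the seat. Four stretchers, 34 mm wide and 26 mm tall, connect adjacent legs with their undersides at z = 255 mm, each running between the inner faces of the legs it joins and aligned with the legs' outer faces on the other axis.

The bookshelf is on top of the table. Two stools sit around the table at the −y, +y sides.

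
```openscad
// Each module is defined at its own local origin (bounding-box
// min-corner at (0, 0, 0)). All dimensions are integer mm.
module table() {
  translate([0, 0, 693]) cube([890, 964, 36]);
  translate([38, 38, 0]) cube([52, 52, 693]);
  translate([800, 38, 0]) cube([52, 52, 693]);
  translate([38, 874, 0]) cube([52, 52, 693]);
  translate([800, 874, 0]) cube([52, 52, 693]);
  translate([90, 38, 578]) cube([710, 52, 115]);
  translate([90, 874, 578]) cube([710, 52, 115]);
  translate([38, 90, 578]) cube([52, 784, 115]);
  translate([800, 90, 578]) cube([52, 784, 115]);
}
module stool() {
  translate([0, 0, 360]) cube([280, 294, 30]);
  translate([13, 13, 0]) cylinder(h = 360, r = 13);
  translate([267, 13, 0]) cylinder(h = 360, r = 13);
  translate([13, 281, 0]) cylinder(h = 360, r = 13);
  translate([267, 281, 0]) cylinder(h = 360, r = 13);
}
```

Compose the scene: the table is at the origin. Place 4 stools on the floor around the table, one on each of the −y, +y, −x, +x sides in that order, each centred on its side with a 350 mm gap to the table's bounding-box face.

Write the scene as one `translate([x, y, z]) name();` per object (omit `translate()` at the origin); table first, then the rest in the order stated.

table();
translate([305, -644, 0]) stool();
translate([305, 1314, 0]) stool();
translate([-630, 335, 0]) stool();
translate([1240, 335, 0]) stool();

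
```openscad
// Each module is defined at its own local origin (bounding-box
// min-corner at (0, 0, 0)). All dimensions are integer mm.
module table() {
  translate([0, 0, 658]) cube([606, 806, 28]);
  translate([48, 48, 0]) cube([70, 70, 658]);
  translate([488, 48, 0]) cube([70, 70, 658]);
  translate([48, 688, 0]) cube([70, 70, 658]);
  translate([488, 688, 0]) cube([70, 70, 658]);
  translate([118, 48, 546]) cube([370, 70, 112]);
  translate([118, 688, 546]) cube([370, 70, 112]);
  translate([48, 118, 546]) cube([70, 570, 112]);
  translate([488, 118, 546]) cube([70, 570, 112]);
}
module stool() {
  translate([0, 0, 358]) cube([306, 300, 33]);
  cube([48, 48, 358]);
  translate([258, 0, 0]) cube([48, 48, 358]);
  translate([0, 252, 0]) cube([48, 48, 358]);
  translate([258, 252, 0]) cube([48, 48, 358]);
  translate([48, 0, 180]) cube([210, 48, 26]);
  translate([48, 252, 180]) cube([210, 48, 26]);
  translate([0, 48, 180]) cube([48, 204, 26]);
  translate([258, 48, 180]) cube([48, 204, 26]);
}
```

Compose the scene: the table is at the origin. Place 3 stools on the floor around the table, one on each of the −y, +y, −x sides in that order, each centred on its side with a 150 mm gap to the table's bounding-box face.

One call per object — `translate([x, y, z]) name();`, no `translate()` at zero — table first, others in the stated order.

table();
translate([150, -450, 0]) stool();
translate([150, 956, 0]) stool();
translate([-456, 253, 0]) stool();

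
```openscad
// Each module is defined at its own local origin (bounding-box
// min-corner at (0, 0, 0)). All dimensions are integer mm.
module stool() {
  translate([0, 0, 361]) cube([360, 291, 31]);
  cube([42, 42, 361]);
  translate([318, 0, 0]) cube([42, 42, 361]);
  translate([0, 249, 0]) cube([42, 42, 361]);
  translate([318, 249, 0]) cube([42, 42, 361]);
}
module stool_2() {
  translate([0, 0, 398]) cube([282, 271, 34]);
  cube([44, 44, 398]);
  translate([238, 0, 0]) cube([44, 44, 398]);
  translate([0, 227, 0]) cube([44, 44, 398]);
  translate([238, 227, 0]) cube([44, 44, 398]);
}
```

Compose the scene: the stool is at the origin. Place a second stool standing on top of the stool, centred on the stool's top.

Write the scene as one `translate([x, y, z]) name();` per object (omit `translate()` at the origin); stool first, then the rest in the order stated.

stool();
translate([39, 10, 392]) stool_2();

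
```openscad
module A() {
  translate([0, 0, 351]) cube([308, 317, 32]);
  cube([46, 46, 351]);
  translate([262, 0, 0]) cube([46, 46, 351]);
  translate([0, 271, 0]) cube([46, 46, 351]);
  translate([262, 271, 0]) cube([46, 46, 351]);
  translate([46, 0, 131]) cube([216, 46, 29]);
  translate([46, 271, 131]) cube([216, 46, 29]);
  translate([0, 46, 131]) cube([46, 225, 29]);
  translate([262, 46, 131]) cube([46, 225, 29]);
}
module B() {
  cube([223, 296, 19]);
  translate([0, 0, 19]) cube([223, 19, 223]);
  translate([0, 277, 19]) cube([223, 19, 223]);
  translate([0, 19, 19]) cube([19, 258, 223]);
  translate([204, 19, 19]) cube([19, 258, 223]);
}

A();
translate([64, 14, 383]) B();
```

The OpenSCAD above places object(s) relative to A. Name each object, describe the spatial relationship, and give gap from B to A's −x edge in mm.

The open box's min-x is at 64; the stool's min-x is 0; gap = 64 mm.

A is a stool. B is an open box. The open box is on top of the stool. The gap from the open box to the stool's −x edge is 64 mm.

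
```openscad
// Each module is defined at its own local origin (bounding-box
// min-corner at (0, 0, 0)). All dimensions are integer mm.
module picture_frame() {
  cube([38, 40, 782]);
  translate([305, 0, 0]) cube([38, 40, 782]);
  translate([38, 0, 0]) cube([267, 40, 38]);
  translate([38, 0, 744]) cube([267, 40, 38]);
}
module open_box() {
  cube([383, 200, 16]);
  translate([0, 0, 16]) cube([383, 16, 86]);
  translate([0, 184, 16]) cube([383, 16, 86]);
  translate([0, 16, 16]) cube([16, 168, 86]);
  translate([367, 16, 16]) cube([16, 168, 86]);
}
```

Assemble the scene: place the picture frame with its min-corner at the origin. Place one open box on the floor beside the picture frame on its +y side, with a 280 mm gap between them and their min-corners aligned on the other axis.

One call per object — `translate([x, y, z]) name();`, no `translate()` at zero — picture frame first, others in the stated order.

picture_frame();
translate([0, 320, 0]) open_box();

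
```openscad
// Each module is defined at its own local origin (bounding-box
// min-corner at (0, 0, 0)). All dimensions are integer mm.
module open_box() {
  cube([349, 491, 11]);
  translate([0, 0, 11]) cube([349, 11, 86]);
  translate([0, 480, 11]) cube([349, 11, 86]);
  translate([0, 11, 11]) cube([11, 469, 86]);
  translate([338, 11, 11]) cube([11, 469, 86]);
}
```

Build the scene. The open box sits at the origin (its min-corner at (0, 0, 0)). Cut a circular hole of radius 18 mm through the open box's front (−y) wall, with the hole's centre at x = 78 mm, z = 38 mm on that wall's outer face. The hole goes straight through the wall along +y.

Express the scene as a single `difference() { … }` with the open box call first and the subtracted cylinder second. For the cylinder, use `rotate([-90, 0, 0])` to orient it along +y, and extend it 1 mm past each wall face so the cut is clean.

difference() {
  open_box();
  translate([78, -1, 38]) rotate([-90, 0, 0]) cylinder(h = 13, r = 18);
}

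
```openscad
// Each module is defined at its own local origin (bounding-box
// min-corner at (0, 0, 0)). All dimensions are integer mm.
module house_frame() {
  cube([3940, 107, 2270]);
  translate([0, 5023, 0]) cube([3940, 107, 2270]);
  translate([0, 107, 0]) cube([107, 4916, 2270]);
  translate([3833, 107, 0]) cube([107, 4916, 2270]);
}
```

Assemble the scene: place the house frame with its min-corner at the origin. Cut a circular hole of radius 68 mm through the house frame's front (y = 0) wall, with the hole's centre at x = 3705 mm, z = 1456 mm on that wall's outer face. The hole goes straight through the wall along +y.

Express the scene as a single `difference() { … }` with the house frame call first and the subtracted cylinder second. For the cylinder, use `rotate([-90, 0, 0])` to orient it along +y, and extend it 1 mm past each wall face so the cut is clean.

difference() {
  house_frame();
  translate([3705, -1, 1456]) rotate([-90, 0, 0]) cylinder(h = 109, r = 68);
}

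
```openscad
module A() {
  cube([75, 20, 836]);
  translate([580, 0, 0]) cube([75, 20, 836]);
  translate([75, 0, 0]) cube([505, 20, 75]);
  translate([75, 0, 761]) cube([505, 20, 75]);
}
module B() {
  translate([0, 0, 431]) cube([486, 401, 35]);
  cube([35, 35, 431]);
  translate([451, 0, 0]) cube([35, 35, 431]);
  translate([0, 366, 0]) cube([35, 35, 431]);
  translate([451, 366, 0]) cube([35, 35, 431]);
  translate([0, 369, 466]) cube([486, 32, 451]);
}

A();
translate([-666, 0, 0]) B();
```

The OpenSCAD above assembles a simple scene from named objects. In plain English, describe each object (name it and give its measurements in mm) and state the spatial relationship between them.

A is a picture frame with a 505×686 mm rectangular opening (x by z) and a uniform 75 mm border on every side. Frame depth is 20 mm along y. It is built from two vertical stiles running the full outside height and two horizontal rails spanning the gap between the stiles.

B is a chair: 486×401 mm seat, 35 mm thick, top at z = 466 mm, on four 35 mm square corner legs flush with the seat edges. A 32 mm thick backrest slab spans the full seat width, extending 451 mm above the seat top, its back face flush with the seat's +y edge.

The chair is on the floor beside the picture frame on its −x side.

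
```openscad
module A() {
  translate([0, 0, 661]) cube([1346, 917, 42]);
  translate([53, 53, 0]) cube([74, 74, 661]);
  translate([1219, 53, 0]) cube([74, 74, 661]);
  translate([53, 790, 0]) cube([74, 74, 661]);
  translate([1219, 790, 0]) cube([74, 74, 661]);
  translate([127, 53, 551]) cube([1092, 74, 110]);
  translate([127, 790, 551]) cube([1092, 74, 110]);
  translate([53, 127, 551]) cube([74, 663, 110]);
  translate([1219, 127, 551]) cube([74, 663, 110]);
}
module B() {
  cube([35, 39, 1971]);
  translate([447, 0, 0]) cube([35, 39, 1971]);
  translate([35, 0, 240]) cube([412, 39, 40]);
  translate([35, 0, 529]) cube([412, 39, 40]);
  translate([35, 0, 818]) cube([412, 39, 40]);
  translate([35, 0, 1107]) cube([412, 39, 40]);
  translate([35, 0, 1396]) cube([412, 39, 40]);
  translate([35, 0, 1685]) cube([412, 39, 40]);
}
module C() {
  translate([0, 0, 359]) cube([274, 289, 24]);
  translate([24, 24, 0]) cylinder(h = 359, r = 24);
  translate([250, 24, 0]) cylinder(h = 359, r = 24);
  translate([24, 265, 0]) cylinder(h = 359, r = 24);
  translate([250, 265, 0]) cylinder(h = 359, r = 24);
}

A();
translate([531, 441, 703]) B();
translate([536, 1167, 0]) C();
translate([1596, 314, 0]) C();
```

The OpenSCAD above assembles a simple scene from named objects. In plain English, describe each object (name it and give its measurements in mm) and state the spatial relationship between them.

A is a table: top 1346 mm (x) × 917 mm (y), 42 mm thick, upper face at z = 703 mm, on four 74×74 mm square legs, each inset 53 mm from the nearest pair of top edges, running from z = 0 to the bottom of the top. Four apron rails, 74 mm thick and 110 mm tall, run between adjacent legs with their top edges flush with the underside of the top and their outer faces flush with the legs' outer faces.

B is a straight ladder. Two 35×39 mm vertical rails, 1971 mm tall, stand 482 mm apart (outside-to-outside) with their front faces coplanar on the −y side. 6 rungs, each 39 mm deep and 40 mm tall, span between the inner faces of the rails, front faces flush with the rails. The lowest rung's underside is at z = 240 mm and rungs are spaced 289 mm apart (underside to underside).

C is a four-legged stool. The seat is a 274×289×24 mm slab whose top surface is at z = 383 mm; four round legs, each 48 mm in diameter, run from the floor (z = 0) to the underside of the seat, each leg's axis is inset half a diameter from the nearest pair of seat edges (so the leg's bounding box is flush with the corner).

The ladder is on top of the table. Two stools sit around the table at the +y, +x sides.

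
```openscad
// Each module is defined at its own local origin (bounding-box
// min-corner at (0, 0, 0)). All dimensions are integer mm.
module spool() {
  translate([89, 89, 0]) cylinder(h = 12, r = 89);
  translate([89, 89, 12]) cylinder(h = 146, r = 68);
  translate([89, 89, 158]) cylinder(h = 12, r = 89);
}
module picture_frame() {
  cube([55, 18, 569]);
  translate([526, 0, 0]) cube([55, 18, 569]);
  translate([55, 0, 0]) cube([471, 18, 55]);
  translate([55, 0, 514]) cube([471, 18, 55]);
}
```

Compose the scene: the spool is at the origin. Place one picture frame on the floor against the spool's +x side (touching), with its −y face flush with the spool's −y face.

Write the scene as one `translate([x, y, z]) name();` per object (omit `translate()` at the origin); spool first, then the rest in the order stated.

spool();
translate([178, 0, 0]) picture_frame();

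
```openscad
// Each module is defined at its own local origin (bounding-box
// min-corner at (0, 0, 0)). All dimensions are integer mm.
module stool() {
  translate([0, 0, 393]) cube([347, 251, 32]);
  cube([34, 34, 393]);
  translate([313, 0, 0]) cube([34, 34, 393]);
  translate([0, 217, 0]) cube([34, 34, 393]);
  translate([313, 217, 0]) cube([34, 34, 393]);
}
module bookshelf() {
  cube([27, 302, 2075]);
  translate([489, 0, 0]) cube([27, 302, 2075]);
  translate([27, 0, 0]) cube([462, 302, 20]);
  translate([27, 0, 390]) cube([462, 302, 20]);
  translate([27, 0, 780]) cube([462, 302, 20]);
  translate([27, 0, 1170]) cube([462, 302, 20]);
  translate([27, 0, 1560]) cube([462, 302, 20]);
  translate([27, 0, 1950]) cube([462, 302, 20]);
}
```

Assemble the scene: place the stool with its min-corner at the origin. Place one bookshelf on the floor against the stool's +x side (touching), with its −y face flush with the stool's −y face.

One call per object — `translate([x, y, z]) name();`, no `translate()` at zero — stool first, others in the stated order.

stool();
translate([347, 0, 0]) bookshelf();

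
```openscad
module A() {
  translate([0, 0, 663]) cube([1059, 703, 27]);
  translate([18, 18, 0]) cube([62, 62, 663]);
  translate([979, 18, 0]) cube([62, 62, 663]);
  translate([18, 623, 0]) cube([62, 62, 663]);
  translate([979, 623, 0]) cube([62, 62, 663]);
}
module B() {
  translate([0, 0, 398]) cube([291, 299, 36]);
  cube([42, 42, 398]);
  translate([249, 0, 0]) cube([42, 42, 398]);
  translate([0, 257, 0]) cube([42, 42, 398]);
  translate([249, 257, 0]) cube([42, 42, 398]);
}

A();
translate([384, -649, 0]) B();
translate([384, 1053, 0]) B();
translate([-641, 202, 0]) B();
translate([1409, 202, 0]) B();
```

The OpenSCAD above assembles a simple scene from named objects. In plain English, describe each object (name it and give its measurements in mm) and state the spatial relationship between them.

A is a table with a 1059×703 mm rectangular top, 27 mm thick, top surface at z = 690 mm, supported by four 62×62 mm square legs, each inset 18 mm from the nearest pair of top edges, running from the floor.

B is a simple wooden stool: a rectangular seat 291 mm (x) by 299 mm (y), 36 mm thick, top face at z = 434 mm, on four square legs, each 42×42 mm in cross-section. The legs rest on z = 0, each flush with a corner of the seat.

Four stools sit around the table at the −y, +y, −x, +x sides.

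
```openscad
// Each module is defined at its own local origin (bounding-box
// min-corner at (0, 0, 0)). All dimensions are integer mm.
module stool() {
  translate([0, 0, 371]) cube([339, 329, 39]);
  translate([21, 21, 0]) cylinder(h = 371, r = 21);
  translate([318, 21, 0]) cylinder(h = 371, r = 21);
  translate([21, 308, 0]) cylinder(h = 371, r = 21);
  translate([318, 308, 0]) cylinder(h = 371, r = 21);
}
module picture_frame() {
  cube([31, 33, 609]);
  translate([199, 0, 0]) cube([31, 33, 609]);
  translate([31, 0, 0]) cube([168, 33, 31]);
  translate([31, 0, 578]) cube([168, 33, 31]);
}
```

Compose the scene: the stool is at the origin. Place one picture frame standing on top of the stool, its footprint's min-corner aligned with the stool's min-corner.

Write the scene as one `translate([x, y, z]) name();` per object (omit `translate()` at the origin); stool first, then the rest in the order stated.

stool();
translate([0, 0, 410]) picture_frame();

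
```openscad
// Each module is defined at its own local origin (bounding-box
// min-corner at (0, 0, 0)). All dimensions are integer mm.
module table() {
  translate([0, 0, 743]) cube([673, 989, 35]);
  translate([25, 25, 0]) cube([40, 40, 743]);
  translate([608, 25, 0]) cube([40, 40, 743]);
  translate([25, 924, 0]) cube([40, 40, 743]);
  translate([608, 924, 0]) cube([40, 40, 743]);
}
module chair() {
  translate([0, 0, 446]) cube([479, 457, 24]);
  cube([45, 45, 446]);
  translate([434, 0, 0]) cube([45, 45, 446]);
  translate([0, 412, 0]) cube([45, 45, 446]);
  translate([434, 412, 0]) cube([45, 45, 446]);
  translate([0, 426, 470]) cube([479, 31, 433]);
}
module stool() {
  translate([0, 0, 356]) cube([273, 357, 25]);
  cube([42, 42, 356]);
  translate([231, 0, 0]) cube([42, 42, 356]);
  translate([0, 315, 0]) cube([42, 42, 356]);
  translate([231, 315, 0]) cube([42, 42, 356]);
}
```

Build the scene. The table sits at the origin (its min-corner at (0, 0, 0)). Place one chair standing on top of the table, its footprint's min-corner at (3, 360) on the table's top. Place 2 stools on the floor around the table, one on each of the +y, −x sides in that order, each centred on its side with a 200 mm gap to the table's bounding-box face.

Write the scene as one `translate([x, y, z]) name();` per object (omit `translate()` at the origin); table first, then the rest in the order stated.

table();
translate([3, 360, 778]) chair();
translate([200, 1189, 0]) stool();
translate([-473, 316, 0]) stool();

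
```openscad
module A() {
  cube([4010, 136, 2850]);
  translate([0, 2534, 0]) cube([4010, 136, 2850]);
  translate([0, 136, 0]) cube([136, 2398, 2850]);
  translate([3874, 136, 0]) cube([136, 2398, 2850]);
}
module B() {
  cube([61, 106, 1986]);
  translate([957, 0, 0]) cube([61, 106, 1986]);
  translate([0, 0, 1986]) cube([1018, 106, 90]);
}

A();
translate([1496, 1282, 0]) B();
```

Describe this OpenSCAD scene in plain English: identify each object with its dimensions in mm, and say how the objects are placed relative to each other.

A is the wall frame of a small rectangular building: four walls, each 2850 mm tall and 136 mm thick, enclosing a footprint 4010 mm (x) by 2670 mm (y) outside-to-outside, with no floor or roof. The front and back walls (the −y and +y sides) span the full width; the two side walls fit between them.

B is a rectangular door frame: two vertical jambs of 61×106 mm section, 1986 mm tall, with a clear opening 896 mm wide between their inner faces. A header 90 mm tall and 106 mm deep lies on top of the jambs and spans the full outside width.

The door frame sits inside the house frame, centred.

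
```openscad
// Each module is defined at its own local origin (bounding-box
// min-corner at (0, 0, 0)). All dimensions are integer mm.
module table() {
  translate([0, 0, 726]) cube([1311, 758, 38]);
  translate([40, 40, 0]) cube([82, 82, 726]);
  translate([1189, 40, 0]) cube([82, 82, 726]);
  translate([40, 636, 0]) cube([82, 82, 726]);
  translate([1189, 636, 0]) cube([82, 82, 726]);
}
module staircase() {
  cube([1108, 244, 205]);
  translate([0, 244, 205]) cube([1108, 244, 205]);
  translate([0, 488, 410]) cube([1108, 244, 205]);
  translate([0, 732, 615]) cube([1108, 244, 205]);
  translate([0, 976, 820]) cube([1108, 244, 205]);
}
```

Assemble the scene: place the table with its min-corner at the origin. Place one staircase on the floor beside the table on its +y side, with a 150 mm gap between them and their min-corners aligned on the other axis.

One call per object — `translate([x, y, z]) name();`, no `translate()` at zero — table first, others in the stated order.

table();
translate([0, 908, 0]) staircase();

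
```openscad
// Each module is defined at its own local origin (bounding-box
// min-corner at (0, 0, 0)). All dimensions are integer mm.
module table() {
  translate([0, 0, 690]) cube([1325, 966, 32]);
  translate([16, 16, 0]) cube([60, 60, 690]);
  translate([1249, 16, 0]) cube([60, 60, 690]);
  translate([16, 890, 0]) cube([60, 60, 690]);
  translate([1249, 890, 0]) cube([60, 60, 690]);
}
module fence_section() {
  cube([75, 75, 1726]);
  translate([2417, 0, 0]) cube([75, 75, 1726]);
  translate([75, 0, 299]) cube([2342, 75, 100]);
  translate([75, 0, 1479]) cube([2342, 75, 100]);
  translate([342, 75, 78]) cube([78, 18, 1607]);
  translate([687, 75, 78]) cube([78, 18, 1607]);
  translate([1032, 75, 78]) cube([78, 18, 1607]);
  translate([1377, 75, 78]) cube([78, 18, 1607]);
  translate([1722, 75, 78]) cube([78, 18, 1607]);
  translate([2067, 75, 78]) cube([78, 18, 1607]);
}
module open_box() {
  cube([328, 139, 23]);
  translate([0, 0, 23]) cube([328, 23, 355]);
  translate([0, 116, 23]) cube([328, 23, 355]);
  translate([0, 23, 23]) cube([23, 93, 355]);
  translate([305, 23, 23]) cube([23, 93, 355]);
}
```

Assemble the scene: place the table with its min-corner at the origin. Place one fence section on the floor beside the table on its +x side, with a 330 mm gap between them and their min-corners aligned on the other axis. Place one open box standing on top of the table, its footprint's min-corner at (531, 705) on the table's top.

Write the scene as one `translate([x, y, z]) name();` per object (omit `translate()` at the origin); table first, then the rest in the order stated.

table();
translate([1655, 0, 0]) fence_section();
translate([531, 705, 722]) open_box();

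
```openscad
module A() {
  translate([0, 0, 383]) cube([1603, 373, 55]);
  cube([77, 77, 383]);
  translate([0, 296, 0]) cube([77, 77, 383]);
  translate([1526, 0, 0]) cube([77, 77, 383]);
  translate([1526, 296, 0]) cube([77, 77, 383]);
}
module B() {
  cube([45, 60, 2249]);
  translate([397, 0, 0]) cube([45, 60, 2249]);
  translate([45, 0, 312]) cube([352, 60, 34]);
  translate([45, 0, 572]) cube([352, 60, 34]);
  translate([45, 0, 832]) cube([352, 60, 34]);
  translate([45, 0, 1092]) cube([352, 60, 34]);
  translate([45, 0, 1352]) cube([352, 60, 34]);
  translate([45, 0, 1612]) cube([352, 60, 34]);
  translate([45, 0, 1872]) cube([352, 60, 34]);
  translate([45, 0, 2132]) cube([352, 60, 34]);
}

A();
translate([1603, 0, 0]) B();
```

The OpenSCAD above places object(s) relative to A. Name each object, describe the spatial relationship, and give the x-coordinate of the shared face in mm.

The bench's +x face and the ladder's −x face are both at x = 1603 mm.

A is a bench. B is a ladder. The ladder is against the bench's +x side, with their −y faces flush. The x-coordinate of the shared face is 1603 mm.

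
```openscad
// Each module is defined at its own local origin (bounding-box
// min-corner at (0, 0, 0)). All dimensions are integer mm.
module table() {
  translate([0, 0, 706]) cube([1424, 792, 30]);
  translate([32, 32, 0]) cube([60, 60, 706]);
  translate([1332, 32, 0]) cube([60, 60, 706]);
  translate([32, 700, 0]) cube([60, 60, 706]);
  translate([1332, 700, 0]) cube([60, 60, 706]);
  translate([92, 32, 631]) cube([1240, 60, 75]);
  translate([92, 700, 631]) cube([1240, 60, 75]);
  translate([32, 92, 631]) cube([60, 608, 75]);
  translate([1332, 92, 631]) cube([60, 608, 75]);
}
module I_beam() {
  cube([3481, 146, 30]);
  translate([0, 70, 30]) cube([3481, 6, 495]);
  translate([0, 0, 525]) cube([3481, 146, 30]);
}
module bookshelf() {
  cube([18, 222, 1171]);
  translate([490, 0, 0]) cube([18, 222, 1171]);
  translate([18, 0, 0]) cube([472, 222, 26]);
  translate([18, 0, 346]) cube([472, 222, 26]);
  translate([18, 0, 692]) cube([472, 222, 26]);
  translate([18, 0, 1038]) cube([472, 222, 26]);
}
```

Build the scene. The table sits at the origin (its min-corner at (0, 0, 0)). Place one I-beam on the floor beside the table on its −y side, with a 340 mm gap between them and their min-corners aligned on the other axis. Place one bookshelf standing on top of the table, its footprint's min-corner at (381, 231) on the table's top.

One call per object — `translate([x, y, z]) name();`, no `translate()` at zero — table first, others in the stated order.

table();
translate([0, -486, 0]) I_beam();
translate([381, 231, 736]) bookshelf();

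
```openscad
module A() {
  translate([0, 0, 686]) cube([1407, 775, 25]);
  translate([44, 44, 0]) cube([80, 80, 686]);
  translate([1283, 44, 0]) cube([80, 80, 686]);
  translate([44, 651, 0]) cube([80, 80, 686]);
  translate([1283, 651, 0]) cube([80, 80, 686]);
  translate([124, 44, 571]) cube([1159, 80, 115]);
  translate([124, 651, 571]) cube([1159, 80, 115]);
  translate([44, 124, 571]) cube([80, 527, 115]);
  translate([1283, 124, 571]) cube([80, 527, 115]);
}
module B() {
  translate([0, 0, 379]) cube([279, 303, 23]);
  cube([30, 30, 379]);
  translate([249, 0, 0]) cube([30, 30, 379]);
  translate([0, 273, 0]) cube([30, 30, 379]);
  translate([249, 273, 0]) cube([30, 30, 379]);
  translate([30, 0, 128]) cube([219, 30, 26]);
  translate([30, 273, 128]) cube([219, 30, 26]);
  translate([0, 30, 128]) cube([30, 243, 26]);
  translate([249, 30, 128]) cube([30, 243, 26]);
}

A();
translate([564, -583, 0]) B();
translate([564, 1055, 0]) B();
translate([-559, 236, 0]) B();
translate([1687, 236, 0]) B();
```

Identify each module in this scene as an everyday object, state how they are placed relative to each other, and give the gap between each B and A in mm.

Each stool's nearest face is 280 mm from the table's bounding box.

A is a table. B is a stool. Four stools sit around the table at the −y, +y, −x, +x sides. The gap between each stool and the table is 280 mm.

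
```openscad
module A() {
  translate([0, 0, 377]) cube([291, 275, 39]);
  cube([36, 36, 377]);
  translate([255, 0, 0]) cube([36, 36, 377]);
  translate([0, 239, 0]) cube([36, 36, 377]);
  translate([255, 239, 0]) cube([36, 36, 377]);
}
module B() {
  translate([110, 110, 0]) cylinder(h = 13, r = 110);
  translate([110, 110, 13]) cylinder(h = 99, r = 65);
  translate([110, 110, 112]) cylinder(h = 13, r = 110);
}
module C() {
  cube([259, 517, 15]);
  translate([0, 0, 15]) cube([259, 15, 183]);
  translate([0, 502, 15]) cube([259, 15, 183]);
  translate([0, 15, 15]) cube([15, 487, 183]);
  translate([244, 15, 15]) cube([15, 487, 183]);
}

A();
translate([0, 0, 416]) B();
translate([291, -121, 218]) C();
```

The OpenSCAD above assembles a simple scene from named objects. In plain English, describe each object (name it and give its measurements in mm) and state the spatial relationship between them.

A is a four-legged stool. The seat is a 291×275×39 mm slab whose top surface is at z = 416 mm; four square legs, each 36×36 mm in cross-section, run from the floor (z = 0) to the underside of the seat, each flush with a corner of the seat.

B is a spool: two coaxial disc flanges of radius 110 mm and thickness 13 mm, joined by a core cylinder of radius 65 mm and height 99 mm. The lower flange rests on z = 0 and the three cylinders share a vertical axis.

C is an open storage box with external size 259×517×198 mm and wall thickness 15 mm (the base is also 15 mm thick). The base covers the whole footprint; the four walls stand on the base, with the y-facing walls full-width and the x-facing walls fitting between their inner faces.

The spool is on top of the stool. The open box is beside the stool with their tops flush at z = 416.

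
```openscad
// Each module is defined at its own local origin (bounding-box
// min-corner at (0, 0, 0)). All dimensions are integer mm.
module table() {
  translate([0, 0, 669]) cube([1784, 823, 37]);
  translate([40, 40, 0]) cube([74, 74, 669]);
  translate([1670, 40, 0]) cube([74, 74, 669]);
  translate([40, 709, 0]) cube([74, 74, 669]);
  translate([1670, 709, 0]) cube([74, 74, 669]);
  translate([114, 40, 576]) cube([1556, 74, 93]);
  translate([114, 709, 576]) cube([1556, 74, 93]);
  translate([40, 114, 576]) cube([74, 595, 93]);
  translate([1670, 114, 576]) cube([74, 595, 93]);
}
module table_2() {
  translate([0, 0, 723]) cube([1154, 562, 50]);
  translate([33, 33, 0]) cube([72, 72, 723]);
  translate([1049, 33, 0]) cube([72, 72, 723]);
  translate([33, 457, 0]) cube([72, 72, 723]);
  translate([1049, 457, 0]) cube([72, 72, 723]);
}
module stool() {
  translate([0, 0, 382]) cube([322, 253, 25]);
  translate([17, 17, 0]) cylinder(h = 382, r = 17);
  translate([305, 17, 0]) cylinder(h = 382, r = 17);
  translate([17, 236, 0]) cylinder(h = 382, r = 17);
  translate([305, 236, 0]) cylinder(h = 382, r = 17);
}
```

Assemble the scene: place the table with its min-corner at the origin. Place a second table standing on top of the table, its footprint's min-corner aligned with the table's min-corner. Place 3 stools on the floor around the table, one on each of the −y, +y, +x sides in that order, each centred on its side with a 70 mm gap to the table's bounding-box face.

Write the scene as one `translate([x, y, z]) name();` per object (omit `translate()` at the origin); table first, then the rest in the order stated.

table();
translate([0, 0, 706]) table_2();
translate([731, -323, 0]) stool();
translate([731, 893, 0]) stool();
translate([1854, 285, 0]) stool();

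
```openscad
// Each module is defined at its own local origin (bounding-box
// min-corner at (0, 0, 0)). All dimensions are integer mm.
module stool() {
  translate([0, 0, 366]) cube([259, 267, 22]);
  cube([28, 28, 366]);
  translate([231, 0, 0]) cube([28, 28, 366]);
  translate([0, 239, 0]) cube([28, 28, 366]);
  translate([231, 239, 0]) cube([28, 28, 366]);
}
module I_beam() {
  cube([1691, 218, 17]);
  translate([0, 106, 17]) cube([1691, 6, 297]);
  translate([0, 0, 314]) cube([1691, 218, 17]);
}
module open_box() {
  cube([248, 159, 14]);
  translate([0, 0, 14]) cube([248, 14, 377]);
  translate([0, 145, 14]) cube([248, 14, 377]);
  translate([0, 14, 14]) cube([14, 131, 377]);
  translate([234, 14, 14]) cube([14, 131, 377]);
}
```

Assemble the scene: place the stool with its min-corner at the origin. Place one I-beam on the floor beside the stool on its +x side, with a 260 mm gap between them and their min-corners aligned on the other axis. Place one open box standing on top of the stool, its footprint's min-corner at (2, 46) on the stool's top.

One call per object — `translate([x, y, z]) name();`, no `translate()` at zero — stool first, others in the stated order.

stool();
translate([519, 0, 0]) I_beam();
translate([2, 46, 388]) open_box();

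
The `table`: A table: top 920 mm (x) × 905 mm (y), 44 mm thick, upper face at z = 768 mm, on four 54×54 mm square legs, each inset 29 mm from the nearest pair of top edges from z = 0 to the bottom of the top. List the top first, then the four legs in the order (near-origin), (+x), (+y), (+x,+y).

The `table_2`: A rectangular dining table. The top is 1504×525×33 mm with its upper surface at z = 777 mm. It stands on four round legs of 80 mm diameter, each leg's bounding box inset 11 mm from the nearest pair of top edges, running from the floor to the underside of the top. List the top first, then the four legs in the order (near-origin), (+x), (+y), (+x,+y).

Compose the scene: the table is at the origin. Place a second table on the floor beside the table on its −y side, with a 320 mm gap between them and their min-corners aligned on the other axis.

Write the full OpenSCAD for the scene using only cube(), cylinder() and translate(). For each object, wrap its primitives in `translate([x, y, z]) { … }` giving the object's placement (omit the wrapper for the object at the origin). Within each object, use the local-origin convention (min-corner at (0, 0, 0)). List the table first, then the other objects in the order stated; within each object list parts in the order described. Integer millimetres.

translate([0, 0, 724]) cube([920, 905, 44]);
translate([29, 29, 0]) cube([54, 54, 724]);
translate([837, 29, 0]) cube([54, 54, 724]);
translate([29, 822, 0]) cube([54, 54, 724]);
translate([837, 822, 0]) cube([54, 54, 724]);
translate([0, -845, 0]) {
  translate([0, 0, 744]) cube([1504, 525, 33]);
  translate([51, 51, 0]) cylinder(h = 744, r = 40);
  translate([1453, 51, 0]) cylinder(h = 744, r = 40);
  translate([51, 474, 0]) cylinder(h = 744, r = 40);
  translate([1453, 474, 0]) cylinder(h = 744, r = 40);
}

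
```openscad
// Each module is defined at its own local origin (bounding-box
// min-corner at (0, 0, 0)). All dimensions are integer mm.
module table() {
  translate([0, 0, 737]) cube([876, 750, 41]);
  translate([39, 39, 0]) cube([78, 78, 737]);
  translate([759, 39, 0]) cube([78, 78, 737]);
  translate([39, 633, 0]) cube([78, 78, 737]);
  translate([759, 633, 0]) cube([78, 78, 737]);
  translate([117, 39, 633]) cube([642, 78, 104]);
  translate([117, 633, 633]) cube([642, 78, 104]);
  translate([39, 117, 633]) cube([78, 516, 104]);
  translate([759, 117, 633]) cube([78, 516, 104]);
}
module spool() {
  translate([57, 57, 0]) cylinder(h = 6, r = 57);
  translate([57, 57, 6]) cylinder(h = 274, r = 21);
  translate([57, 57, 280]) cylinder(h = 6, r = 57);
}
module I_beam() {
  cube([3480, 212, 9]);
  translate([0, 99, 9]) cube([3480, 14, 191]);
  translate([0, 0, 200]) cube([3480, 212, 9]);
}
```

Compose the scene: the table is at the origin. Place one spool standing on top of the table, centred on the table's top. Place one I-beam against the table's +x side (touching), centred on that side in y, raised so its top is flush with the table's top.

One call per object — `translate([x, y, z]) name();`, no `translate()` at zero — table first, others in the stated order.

table();
translate([381, 318, 778]) spool();
translate([876, 269, 569]) I_beam();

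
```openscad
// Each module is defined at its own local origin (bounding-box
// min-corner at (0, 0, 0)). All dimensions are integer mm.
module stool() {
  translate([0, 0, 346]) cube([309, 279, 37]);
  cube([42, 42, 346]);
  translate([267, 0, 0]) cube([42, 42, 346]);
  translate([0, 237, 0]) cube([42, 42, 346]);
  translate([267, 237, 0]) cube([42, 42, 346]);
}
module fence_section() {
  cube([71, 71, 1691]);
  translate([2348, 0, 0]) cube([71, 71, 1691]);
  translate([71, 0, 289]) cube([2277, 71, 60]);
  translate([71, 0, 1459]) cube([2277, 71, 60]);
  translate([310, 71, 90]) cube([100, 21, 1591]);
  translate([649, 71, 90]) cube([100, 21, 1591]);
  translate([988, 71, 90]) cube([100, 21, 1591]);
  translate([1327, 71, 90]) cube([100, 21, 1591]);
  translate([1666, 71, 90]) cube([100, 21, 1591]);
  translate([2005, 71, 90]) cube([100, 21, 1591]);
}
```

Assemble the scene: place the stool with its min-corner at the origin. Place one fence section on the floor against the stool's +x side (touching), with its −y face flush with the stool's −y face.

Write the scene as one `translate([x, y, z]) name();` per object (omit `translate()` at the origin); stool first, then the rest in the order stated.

stool();
translate([309, 0, 0]) fence_section();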